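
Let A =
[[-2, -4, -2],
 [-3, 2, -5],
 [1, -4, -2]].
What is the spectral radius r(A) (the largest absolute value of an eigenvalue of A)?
r(A) ≈ 5.8743

The eigenvalues of A are the roots of its characteristic polynomial. With M = A (coefficients from the trace, the sum of principal 2x2 minors, and det A):
  p(λ) = det(λ I - M) = λ^3 + 2λ^2 - 34λ - 72.
No integer candidate from the rational root theorem (±divisors of 72) is a root, so the roots are irrational. The cubic discriminant is Δ = 112304 > 0, so there are three distinct real roots. p(-6) = -12 and p(-5) = 23 have opposite signs, so a root lies in (-6, -5); Newton's method refines it to λ ≈ -5.7385. p(-3) = 21 and p(-2) = -4 have opposite signs, so a root lies in (-3, -2); Newton's method refines it to λ ≈ -2.1359. p(5) = -67 and p(6) = 12 have opposite signs, so a root lies in (5, 6); Newton's method refines it to λ ≈ 5.8743. Check (Vieta): the three roots sum to -2, matching tr M = -2.
Thus the eigenvalues (to 4 decimals) are -5.7385 (modulus 5.7385); -2.1359 (modulus 2.1359); 5.8743 (modulus 5.8743). The spectral radius is the largest modulus: r(A) ≈ 5.8743. (Cross-check: r(A) ≤ ||A||_2 ≈ 6.7098; equality holds whenever A is normal, though it can also hold for some non-normal A.)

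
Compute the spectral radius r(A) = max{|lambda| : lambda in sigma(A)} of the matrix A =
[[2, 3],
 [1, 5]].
r(A) = (7 + sqrt(21))/2 ≈ 5.7913

The eigenvalues of A are the roots of its characteristic polynomial. With M = A (coefficients from the trace and determinant):
  p(λ) = det(λ I - M) = λ^2 - 7λ + 7.
For λ^2 - 7λ + 7 the discriminant is 21. It is nonnegative but not a perfect square, so the roots are real and irrational: λ = (7 ± sqrt(21))/2 ≈ 5.7913, 1.2087.
Thus the eigenvalues (to 4 decimals) are 5.7913 (modulus 5.7913); 1.2087 (modulus 1.2087). The spectral radius is the largest modulus: r(A) = (7 + sqrt(21))/2 ≈ 5.7913. (Cross-check: r(A) ≤ ||A||_2 ≈ 6.1401; equality holds whenever A is normal, though it can also hold for some non-normal A.)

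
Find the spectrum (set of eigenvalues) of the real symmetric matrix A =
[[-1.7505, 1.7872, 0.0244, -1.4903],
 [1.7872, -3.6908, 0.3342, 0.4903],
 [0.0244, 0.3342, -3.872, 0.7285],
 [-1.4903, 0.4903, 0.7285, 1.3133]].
sigma(A) ≈ {-5, -4, -1, 2}

A is real symmetric, so its spectrum consists of real eigenvalues. Expanding the characteristic polynomial of the displayed matrix gives
  det(λ I - A) = p(λ) = λ^4 + (8)λ^3 + (9)λ^2 + (-38)λ + (-40).
Solving p(λ) = 0 yields eigenvalues ≈ -5, -4, -1, 2. (A is shown rounded to 4 decimals, so these recover the underlying integer eigenvalues to within that precision.)
Verification: the trace of A = -8 equals the sum of eigenvalues -8, and det(A) ≈ -39.9997 matches the eigenvalue product -40.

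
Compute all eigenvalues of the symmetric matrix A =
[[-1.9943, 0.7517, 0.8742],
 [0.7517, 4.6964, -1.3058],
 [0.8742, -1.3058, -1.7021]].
sigma(A) ≈ {-3, -1, 5}

A is real symmetric, so its spectrum consists of real eigenvalues. Expanding the characteristic polynomial of the displayed matrix gives
  det(λ I - A) = p(λ) = λ^3 + (-1)λ^2 + (-17)λ + (-14.9989).
Solving p(λ) = 0 yields eigenvalues ≈ -3, -1, 5. (A is shown rounded to 4 decimals, so these recover the underlying integer eigenvalues to within that precision.)
Verification: the trace of A = 1 equals the sum of eigenvalues 1, and det(A) ≈ 14.9989 matches the eigenvalue product 15.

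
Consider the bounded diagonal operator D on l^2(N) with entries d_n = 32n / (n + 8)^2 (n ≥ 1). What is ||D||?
||D|| = 1 (attained at n = 8)

For D diagonal, ||D|| = sup_n |d_n|. Treat f(x) = 32x / (x + 8)^2 for real x > 0. By the quotient rule, f'(x) = 32(8 - x)/(x + 8)^3, which is positive for x < 8 and negative for x > 8. So f has a unique maximum at x = 8, and since 8 is a positive integer, the supremum over n ≥ 1 is attained at n = 8: d_8 = 32·8/(8 + 8)^2 = 32·8/256 = 1. Hence ||D|| = 1.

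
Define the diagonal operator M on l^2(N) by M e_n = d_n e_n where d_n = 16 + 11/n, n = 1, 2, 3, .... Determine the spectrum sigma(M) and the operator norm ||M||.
sigma(M) = {16 + 11/n : n ≥ 1} ∪ {16}; ||M|| = 27

A bounded diagonal operator on l^2 with diagonal entries d_n has spectrum equal to the closure of {d_n : n ≥ 1}: every d_n is an eigenvalue (with eigenvector e_n), so {d_n} ⊂ sigma(M); the spectrum is closed, so its closure is too; and for lambda not in the closure, (M - lambda I) has bounded inverse (the diagonal entries 1/(d_n - lambda) are bounded). For our sequence d_n = 16 + 11/n, n = 1, 2, 3, ...:
  - {d_n} = {16 + 11/n : n ≥ 1}; the only limit point is 16
  - closure = {16 + 11/n : n ≥ 1} ∪ {16}
For the norm: a diagonal operator has ||M|| = sup_n |d_n|. Here d_n = 16 + 11/n is positive and decreasing, so sup_n |d_n| = d_1 = 16 + 11 = 27. So ||M|| = 27.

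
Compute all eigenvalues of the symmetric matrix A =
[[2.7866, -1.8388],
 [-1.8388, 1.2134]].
sigma(A) ≈ {0, 4}

A is real symmetric, so its spectrum consists of real eigenvalues. Expanding the characteristic polynomial of the displayed matrix gives
  det(λ I - A) = p(λ) = λ^2 + (-4)λ + (0).
Solving p(λ) = 0 yields eigenvalues ≈ 0, 4. (A is shown rounded to 4 decimals, so these recover the underlying integer eigenvalues to within that precision.)
Verification: the trace of A = 4 equals the sum of eigenvalues 4, and det(A) ≈ 0.0001 matches the eigenvalue product 0.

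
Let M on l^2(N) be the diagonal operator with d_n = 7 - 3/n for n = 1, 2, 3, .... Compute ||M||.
||M|| = 7

For a diagonal operator on l^2 with entries d_n, ||M|| = sup_n |d_n|. Here d_1 = 4, d_2 = 11/2, ..., and d_n = 7 - 3/n increases monotonically toward 7. All terms lie in [4, 7), so |d_n| = d_n and the supremum is the limit 7, which is not attained by any individual d_n. Hence ||M|| = 7.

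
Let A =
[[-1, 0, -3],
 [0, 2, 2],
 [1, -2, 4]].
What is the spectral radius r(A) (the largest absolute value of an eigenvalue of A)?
r(A) ≈ 3.4352

The eigenvalues of A are the roots of its characteristic polynomial. With M = A (coefficients from the trace, the sum of principal 2x2 minors, and det A):
  p(λ) = det(λ I - M) = λ^3 - 5λ^2 + 9λ + 6.
No integer candidate from the rational root theorem (±divisors of 6) is a root, so the roots are irrational. The cubic discriminant is Δ = -3723 < 0, so there is one real root and a complex-conjugate pair. p(-1) = -9 and p(0) = 6 have opposite signs, so a root lies in (-1, 0); Newton's method refines it to λ ≈ -0.5084. Dividing out (λ - (-0.5084)) leaves approximately λ^2 - 5.5084λ + 11.8007. For λ^2 - 5.5084λ + 11.8007 the discriminant is -16.86. It is negative, so the remaining roots are the complex-conjugate pair λ ≈ 2.7542 ± 2.053i. Their product equals the constant term, so |λ|^2 ≈ 11.8007 and |λ| ≈ 3.4352.
Thus the eigenvalues (to 4 decimals) are -0.5084 (modulus 0.5084); 2.7542 ± 2.053i (modulus 3.4352). The spectral radius is the largest modulus: r(A) ≈ 3.4352. (Cross-check: r(A) ≤ ||A||_2 ≈ 5.6139; equality holds whenever A is normal, though it can also hold for some non-normal A.)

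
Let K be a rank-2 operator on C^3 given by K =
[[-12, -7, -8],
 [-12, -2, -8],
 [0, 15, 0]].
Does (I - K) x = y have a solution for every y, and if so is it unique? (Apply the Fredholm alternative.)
(I - K) is invertible (det(I - K) = 75 ≠ 0), so for every y in C^3 the equation (I - K) x = y has a unique solution.

K has rank 2 and factors as K = U V^T = u1 v1^T + u2 v2^T with u1 = (-3, -2, 3), v1 = (3, 3, 2), u2 = (-1, -2, -3), v2 = (3, -2, 2) (multiplying out reproduces the displayed K). The nonzero eigenvalues of U V^T coincide with those of the 2 x 2 matrix G = V^T U = [[v1·u1, v1·u2], [v2·u1, v2·u2]] = [[-9, -15], [1, -5]], and by the Sylvester determinant identity det(I_3 - U V^T) = det(I_2 - V^T U) = det([[10, 15], [-1, 6]]) = (10)(6) - (15)(-1) = 75. (Direct check: I - K =
[[13, 7, 8],
 [12, 3, 8],
 [0, -15, 1]]
has determinant 75.) The finite-dimensional Fredholm alternative says: either (I - K) is invertible, or ker(I - K) ≠ {0} and then range(I - K) = ker((I - K)^*)^⊥, with dim ker(I - K) = dim ker((I - K)^*). Since det(I - K) ≠ 0, 1 is not an eigenvalue of K and ker(I - K) = {0}, so we are in the first case: for every y there is a unique x = (I - K)^(-1) y. (Explicitly, by the Woodbury identity, (I - U V^T)^(-1) = I + U (I_2 - G)^(-1) V^T.)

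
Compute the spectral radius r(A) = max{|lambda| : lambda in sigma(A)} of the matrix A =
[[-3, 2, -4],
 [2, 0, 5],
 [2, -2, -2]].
r(A) ≈ 4.8328

The eigenvalues of A are the roots of its characteristic polynomial. With M = A (coefficients from the trace, the sum of principal 2x2 minors, and det A):
  p(λ) = det(λ I - M) = λ^3 + 5λ^2 + 20λ - 14.
No integer candidate from the rational root theorem (±divisors of 14) is a root, so the roots are irrational. The cubic discriminant is Δ = -45492 < 0, so there is one real root and a complex-conjugate pair. p(0) = -14 and p(1) = 12 have opposite signs, so a root lies in (0, 1); Newton's method refines it to λ ≈ 0.5994. Dividing out (λ - (0.5994)) leaves approximately λ^2 + 5.5994λ + 23.3563. For λ^2 + 5.5994λ + 23.3563 the discriminant is -62.072. It is negative, so the remaining roots are the complex-conjugate pair λ ≈ -2.7997 ± 3.9393i. Their product equals the constant term, so |λ|^2 ≈ 23.3563 and |λ| ≈ 4.8328.
Thus the eigenvalues (to 4 decimals) are 0.5994 (modulus 0.5994); -2.7997 ± 3.9393i (modulus 4.8328). The spectral radius is the largest modulus: r(A) ≈ 4.8328. (Cross-check: r(A) ≤ ||A||_2 ≈ 7.4289; equality holds whenever A is normal, though it can also hold for some non-normal A.)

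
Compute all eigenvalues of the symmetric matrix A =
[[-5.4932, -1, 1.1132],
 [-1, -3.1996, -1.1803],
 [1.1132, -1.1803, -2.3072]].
sigma(A) ≈ {-6, -4, -1}

A is real symmetric, so its spectrum consists of real eigenvalues. Expanding the characteristic polynomial of the displayed matrix gives
  det(λ I - A) = p(λ) = λ^3 + (11)λ^2 + (34)λ + (24).
Solving p(λ) = 0 yields eigenvalues ≈ -6, -4, -1. (A is shown rounded to 4 decimals, so these recover the underlying integer eigenvalues to within that precision.)
Verification: the trace of A = -11 equals the sum of eigenvalues -11, and det(A) ≈ -23.9995 matches the eigenvalue product -24.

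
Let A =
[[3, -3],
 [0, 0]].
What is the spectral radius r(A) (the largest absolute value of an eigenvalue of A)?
r(A) = 3

The eigenvalues of A are the roots of its characteristic polynomial. With M = A (coefficients from the trace and determinant):
  p(λ) = det(λ I - M) = λ^2 - 3λ.
For λ^2 - 3λ the discriminant is 9. It is a perfect square (3^2), so the roots are rational: λ = (3 ± 3)/2 = 3, 0.
Thus the eigenvalues (to 4 decimals) are 3 (modulus 3); 0 (modulus 0). The spectral radius is the largest modulus: r(A) = 3. (Cross-check: r(A) ≤ ||A||_2 ≈ 4.2426; equality holds whenever A is normal, though it can also hold for some non-normal A.)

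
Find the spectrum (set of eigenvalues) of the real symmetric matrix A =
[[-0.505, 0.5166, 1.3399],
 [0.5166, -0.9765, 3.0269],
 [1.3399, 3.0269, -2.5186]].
sigma(A) ≈ {-5, -1, 2}

A is real symmetric, so its spectrum consists of real eigenvalues. Expanding the characteristic polynomial of the displayed matrix gives
  det(λ I - A) = p(λ) = λ^3 + (4)λ^2 + (-7)λ + (-10).
Solving p(λ) = 0 yields eigenvalues ≈ -5, -1, 2. (A is shown rounded to 4 decimals, so these recover the underlying integer eigenvalues to within that precision.)
Verification: the trace of A = -4 equals the sum of eigenvalues -4, and det(A) ≈ 10.0006 matches the eigenvalue product 10.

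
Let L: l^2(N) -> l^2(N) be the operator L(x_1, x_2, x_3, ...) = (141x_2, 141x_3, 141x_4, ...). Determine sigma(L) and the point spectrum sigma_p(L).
sigma(L) = closed disk {z in C : |z| ≤ 141}; sigma_p(L) = open disk {z in C : |z| < 141}

Note L = 141·V where V is the unit left shift (V x)_k = x_{k+1}; so sigma(L) = 141·sigma(V) and ||L|| = 141||V||. ||L x||^2 = 19881sum_{k≥2} |x_k|^2 ≤ 19881||x||^2, with equality on {x : x_1 = 0}, so ||L|| = 141. For any lambda with |lambda| < 141, set r = lambda/141 (|r| < 1); the vector x = (1, r, r^2, ...) is in l^2 and satisfies L x = 141(r, r^2, ...) = lambda x, so lambda is an eigenvalue. On the boundary |lambda| = 141 the geometric series diverges, so no l^2 eigenvector exists, but these lambda lie in the approximate point spectrum. Hence sigma(L) is the closed disk of radius 141 and sigma_p(L) is the open disk.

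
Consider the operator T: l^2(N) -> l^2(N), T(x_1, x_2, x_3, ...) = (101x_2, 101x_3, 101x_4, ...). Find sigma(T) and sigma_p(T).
sigma(T) = closed disk {z in C : |z| ≤ 101}; sigma_p(T) = open disk {z in C : |z| < 101}

Note T = 101·V where V is the unit left shift (V x)_k = x_{k+1}; so sigma(T) = 101·sigma(V) and ||T|| = 101||V||. ||T x||^2 = 10201sum_{k≥2} |x_k|^2 ≤ 10201||x||^2, with equality on {x : x_1 = 0}, so ||T|| = 101. For any lambda with |lambda| < 101, set r = lambda/101 (|r| < 1); the vector x = (1, r, r^2, ...) is in l^2 and satisfies T x = 101(r, r^2, ...) = lambda x, so lambda is an eigenvalue. On the boundary |lambda| = 101 the geometric series diverges, so no l^2 eigenvector exists, but these lambda lie in the approximate point spectrum. Hence sigma(T) is the closed disk of radius 101 and sigma_p(T) is the open disk.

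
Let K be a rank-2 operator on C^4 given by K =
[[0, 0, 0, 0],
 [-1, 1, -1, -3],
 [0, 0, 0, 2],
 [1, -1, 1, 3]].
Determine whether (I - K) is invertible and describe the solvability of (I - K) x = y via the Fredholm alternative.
(I - K) is invertible (det(I - K) = -5 ≠ 0), so for every y in C^4 the equation (I - K) x = y has a unique solution.

K has rank 2 and factors as K = U V^T = u1 v1^T + u2 v2^T with u1 = (0, -1, 2, 1), v1 = (0, 0, 0, 1), u2 = (0, 1, 0, -1), v2 = (-1, 1, -1, -2) (multiplying out reproduces the displayed K). The nonzero eigenvalues of U V^T coincide with those of the 2 x 2 matrix G = V^T U = [[v1·u1, v1·u2], [v2·u1, v2·u2]] = [[1, -1], [-5, 3]], and by the Sylvester determinant identity det(I_4 - U V^T) = det(I_2 - V^T U) = det([[0, 1], [5, -2]]) = (0)(-2) - (1)(5) = -5. (Direct check: I - K =
[[1, 0, 0, 0],
 [1, 0, 1, 3],
 [0, 0, 1, -2],
 [-1, 1, -1, -2]]
has determinant -5.) The finite-dimensional Fredholm alternative says: either (I - K) is invertible, or ker(I - K) ≠ {0} and then range(I - K) = ker((I - K)^*)^⊥, with dim ker(I - K) = dim ker((I - K)^*). Since det(I - K) ≠ 0, 1 is not an eigenvalue of K and ker(I - K) = {0}, so we are in the first case: for every y there is a unique x = (I - K)^(-1) y. (Explicitly, by the Woodbury identity, (I - U V^T)^(-1) = I + U (I_2 - G)^(-1) V^T.)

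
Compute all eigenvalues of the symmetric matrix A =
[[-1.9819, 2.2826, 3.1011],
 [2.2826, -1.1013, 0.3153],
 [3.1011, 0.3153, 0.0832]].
sigma(A) ≈ {-5, -1, 3}

A is real symmetric, so its spectrum consists of real eigenvalues. Expanding the characteristic polynomial of the displayed matrix gives
  det(λ I - A) = p(λ) = λ^3 + (3)λ^2 + (-13)λ + (-15).
Solving p(λ) = 0 yields eigenvalues ≈ -5, -1, 3. (A is shown rounded to 4 decimals, so these recover the underlying integer eigenvalues to within that precision.)
Verification: the trace of A = -3 equals the sum of eigenvalues -3, and det(A) ≈ 14.9999 matches the eigenvalue product 15.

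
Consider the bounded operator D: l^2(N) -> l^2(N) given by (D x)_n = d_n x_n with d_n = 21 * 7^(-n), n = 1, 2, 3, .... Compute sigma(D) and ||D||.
sigma(D) = {21 * 7^(-n) : n ≥ 1} ∪ {0}; ||D|| = 3

A bounded diagonal operator on l^2 with diagonal entries d_n has spectrum equal to the closure of {d_n : n ≥ 1}: every d_n is an eigenvalue (with eigenvector e_n), so {d_n} ⊂ sigma(D); the spectrum is closed, so its closure is too; and for lambda not in the closure, (D - lambda I) has bounded inverse (the diagonal entries 1/(d_n - lambda) are bounded). For our sequence d_n = 21 * 7^(-n), n = 1, 2, 3, ...:
  - {d_n} = {21 * 7^(-n) : n ≥ 1}; the only limit point is 0
  - closure = {21 * 7^(-n) : n ≥ 1} ∪ {0}
For the norm: a diagonal operator has ||D|| = sup_n |d_n|. Here d_n = 21 * 7^(-n) is positive and decreasing, so sup_n |d_n| = d_1 = 21/7 = 3. So ||D|| = 3.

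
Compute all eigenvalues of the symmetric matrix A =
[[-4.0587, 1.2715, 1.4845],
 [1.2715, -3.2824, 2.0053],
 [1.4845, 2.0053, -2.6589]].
sigma(A) ≈ {-5, 0} (-5 with multiplicity 2)

A is real symmetric, so its spectrum consists of real eigenvalues. Expanding the characteristic polynomial of the displayed matrix gives
  det(λ I - A) = p(λ) = λ^3 + (10)λ^2 + (25)λ + (0).
Solving p(λ) = 0 yields eigenvalues ≈ -5, -5, 0. (A is shown rounded to 4 decimals, so these recover the underlying integer eigenvalues to within that precision.)
Verification: the trace of A = -10 equals the sum of eigenvalues -10, and det(A) ≈ 0.0008 matches the eigenvalue product 0.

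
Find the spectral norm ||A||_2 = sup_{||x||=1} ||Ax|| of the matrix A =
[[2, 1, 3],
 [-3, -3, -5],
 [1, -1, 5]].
||A||_2 ≈ 8.6541 (= sqrt(largest eigenvalue of A^T A))

||A||_2 = sigma_max(A) = sqrt(lambda_max(A^T A)). Form the symmetric matrix M = A^T A =
[[14, 10, 26],
 [10, 11, 13],
 [26, 13, 59]].
Its characteristic polynomial (trace, sum of principal 2x2 minors, determinant of M give the coefficients) is
  p(λ) = det(λ I - M) = λ^3 - 84λ^2 + 684λ - 144.
No integer candidate from the rational root theorem (±divisors of 144) is a root, so the roots are irrational. The cubic discriminant is Δ = 1828106496 > 0, so there are three distinct real roots. p(0) = -144 and p(1) = 457 have opposite signs, so a root lies in (0, 1); Newton's method refines it to λ ≈ 0.2163. p(8) = 464 and p(9) = -63 have opposite signs, so a root lies in (8, 9); Newton's method refines it to λ ≈ 8.8912. p(74) = -4288 and p(75) = 531 have opposite signs, so a root lies in (74, 75); Newton's method refines it to λ ≈ 74.8926. Check (Vieta): the three roots sum to 84, matching tr M = 84.
So the eigenvalues of A^T A are ≈ 0.2163, 8.8912, 74.8926 (all ≥ 0, as they must be for A^T A). The largest is λ_max ≈ 74.8926, hence ||A||_2 = sqrt(λ_max) ≈ 8.6541.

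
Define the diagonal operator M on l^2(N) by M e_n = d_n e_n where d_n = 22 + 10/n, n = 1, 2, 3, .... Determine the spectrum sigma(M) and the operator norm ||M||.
sigma(M) = {22 + 10/n : n ≥ 1} ∪ {22}; ||M|| = 32

A bounded diagonal operator on l^2 with diagonal entries d_n has spectrum equal to the closure of {d_n : n ≥ 1}: every d_n is an eigenvalue (with eigenvector e_n), so {d_n} ⊂ sigma(M); the spectrum is closed, so its closure is too; and for lambda not in the closure, (M - lambda I) has bounded inverse (the diagonal entries 1/(d_n - lambda) are bounded). For our sequence d_n = 22 + 10/n, n = 1, 2, 3, ...:
  - {d_n} = {22 + 10/n : n ≥ 1}; the only limit point is 22
  - closure = {22 + 10/n : n ≥ 1} ∪ {22}
For the norm: a diagonal operator has ||M|| = sup_n |d_n|. Here d_n = 22 + 10/n is positive and decreasing, so sup_n |d_n| = d_1 = 22 + 10 = 32. So ||M|| = 32.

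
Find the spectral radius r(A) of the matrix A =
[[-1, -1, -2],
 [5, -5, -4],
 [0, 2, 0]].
r(A) ≈ 3.1071

The eigenvalues of A are the roots of its characteristic polynomial. With M = A (coefficients from the trace, the sum of principal 2x2 minors, and det A):
  p(λ) = det(λ I - M) = λ^3 + 6λ^2 + 18λ + 28.
No integer candidate from the rational root theorem (±divisors of 28) is a root, so the roots are irrational. The cubic discriminant is Δ = -2592 < 0, so there is one real root and a complex-conjugate pair. p(-4) = -12 and p(-3) = 1 have opposite signs, so a root lies in (-4, -3); Newton's method refines it to λ ≈ -3.1071. Dividing out (λ - (-3.1071)) leaves approximately λ^2 + 2.8929λ + 9.0115. For λ^2 + 2.8929λ + 9.0115 the discriminant is -27.6773. It is negative, so the remaining roots are the complex-conjugate pair λ ≈ -1.4464 ± 2.6305i. Their product equals the constant term, so |λ|^2 ≈ 9.0115 and |λ| ≈ 3.0019.
Thus the eigenvalues (to 4 decimals) are -3.1071 (modulus 3.1071); -1.4464 ± 2.6305i (modulus 3.0019). The spectral radius is the largest modulus: r(A) ≈ 3.1071. (Cross-check: r(A) ≤ ||A||_2 ≈ 8.2855; equality holds whenever A is normal, though it can also hold for some non-normal A.)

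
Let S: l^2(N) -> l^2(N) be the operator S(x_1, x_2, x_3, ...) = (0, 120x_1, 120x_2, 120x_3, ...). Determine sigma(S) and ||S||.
sigma(S) = closed disk {z in C : |z| ≤ 120}; ||S|| = 120

Note S = 120·U where U is the unit right shift (U x)_k = x_{k-1} (with x_0 := 0); so ||S|| = 120||U|| and sigma(S) = 120·sigma(U). ||S x||^2 = sum_{k≥1} |120x_k|^2 = 14400||x||^2, so ||S|| = 120 and sigma(S) ⊂ {|z| ≤ 120}. For any |lambda| < 120, the equation (S - lambda I) x = 0 forces x_1 = 0, then 120x_k = lambda x_{k+1} ⇒ x = 0, so S has no eigenvalues. But (S - lambda I) is not surjective for |lambda| < 120: solving (S - lambda I) x = e_1 would require x_n proportional to (lambda/120)^(-n), which is not in l^2. So every |lambda| < 120 lies in the residual spectrum. The boundary |lambda| = 120 is in the approximate point spectrum (the spectrum is closed). Hence sigma(S) is the closed disk of radius 120.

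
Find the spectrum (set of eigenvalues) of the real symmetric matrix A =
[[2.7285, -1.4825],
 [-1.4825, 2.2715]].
sigma(A) ≈ {1, 4}

A is real symmetric, so its spectrum consists of real eigenvalues. Expanding the characteristic polynomial of the displayed matrix gives
  det(λ I - A) = p(λ) = λ^2 + (-5)λ + (4).
Solving p(λ) = 0 yields eigenvalues ≈ 1, 4. (A is shown rounded to 4 decimals, so these recover the underlying integer eigenvalues to within that precision.)
Verification: the trace of A = 5 equals the sum of eigenvalues 5, and det(A) ≈ 4.0000 matches the eigenvalue product 4.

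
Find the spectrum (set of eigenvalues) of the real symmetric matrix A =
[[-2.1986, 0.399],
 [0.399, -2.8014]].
sigma(A) ≈ {-3, -2}

A is real symmetric, so its spectrum consists of real eigenvalues. Expanding the characteristic polynomial of the displayed matrix gives
  det(λ I - A) = p(λ) = λ^2 + (5)λ + (6).
Solving p(λ) = 0 yields eigenvalues ≈ -3, -2. (A is shown rounded to 4 decimals, so these recover the underlying integer eigenvalues to within that precision.)
Verification: the trace of A = -5 equals the sum of eigenvalues -5, and det(A) ≈ 6.0000 matches the eigenvalue product 6.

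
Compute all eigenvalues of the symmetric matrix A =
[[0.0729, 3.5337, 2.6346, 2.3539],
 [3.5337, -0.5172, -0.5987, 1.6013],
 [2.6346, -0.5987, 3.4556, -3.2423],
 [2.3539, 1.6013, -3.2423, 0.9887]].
sigma(A) ≈ {-5, -2, 5, 6}

A is real symmetric, so its spectrum consists of real eigenvalues. Expanding the characteristic polynomial of the displayed matrix gives
  det(λ I - A) = p(λ) = λ^4 + (-4)λ^3 + (-37)λ^2 + (100)λ + (299.9942).
Solving p(λ) = 0 yields eigenvalues ≈ -5, -2, 5, 6. (A is shown rounded to 4 decimals, so these recover the underlying integer eigenvalues to within that precision.)
Verification: the trace of A = 4 equals the sum of eigenvalues 4, and det(A) ≈ 299.9942 matches the eigenvalue product 300.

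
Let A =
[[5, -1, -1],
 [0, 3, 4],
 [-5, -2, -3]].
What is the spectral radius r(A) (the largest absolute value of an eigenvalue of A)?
r(A) = 6

The eigenvalues of A are the roots of its characteristic polynomial. With M = A (coefficients from the trace, the sum of principal 2x2 minors, and det A):
  p(λ) = det(λ I - M) = λ^3 - 5λ^2 - 6λ.
The constant term is 0, so λ = 0 is a root. Dividing out λ leaves p(λ) = λ(λ^2 - 5λ - 6). For λ^2 - 5λ - 6 the discriminant is 49. It is a perfect square (7^2), so the roots are rational: λ = (5 ± 7)/2 = 6, -1.
Thus the eigenvalues (to 4 decimals) are 6 (modulus 6); -1 (modulus 1); 0 (modulus 0). The spectral radius is the largest modulus: r(A) = 6. (Cross-check: r(A) ≤ ||A||_2 ≈ 7.5581; equality holds whenever A is normal, though it can also hold for some non-normal A.)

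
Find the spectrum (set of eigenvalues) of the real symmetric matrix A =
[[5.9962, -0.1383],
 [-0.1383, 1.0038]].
sigma(A) ≈ {1, 6}

A is real symmetric, so its spectrum consists of real eigenvalues. Expanding the characteristic polynomial of the displayed matrix gives
  det(λ I - A) = p(λ) = λ^2 + (-7)λ + (6).
Solving p(λ) = 0 yields eigenvalues ≈ 1, 6. (A is shown rounded to 4 decimals, so these recover the underlying integer eigenvalues to within that precision.)
Verification: the trace of A = 7 equals the sum of eigenvalues 7, and det(A) ≈ 5.9999 matches the eigenvalue product 6.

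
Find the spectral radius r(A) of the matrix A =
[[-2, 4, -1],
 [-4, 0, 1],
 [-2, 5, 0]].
r(A) ≈ 3.7938

The eigenvalues of A are the roots of its characteristic polynomial. With M = A (coefficients from the trace, the sum of principal 2x2 minors, and det A):
  p(λ) = det(λ I - M) = λ^3 + 2λ^2 + 9λ - 22.
No integer candidate from the rational root theorem (±divisors of 22) is a root, so the roots are irrational. The cubic discriminant is Δ = -22084 < 0, so there is one real root and a complex-conjugate pair. p(1) = -10 and p(2) = 12 have opposite signs, so a root lies in (1, 2); Newton's method refines it to λ ≈ 1.5285. Dividing out (λ - (1.5285)) leaves approximately λ^2 + 3.5285λ + 14.3933. For λ^2 + 3.5285λ + 14.3933 the discriminant is -45.1228. It is negative, so the remaining roots are the complex-conjugate pair λ ≈ -1.7642 ± 3.3587i. Their product equals the constant term, so |λ|^2 ≈ 14.3933 and |λ| ≈ 3.7938.
Thus the eigenvalues (to 4 decimals) are 1.5285 (modulus 1.5285); -1.7642 ± 3.3587i (modulus 3.7938). The spectral radius is the largest modulus: r(A) ≈ 3.7938. (Cross-check: r(A) ≤ ||A||_2 ≈ 7.2465; equality holds whenever A is normal, though it can also hold for some non-normal A.)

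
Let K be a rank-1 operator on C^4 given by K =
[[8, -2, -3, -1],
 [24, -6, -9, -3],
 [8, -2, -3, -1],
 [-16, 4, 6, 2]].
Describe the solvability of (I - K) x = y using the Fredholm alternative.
(I - K) is singular (det(I - K) = 0, i.e. 1 ∈ sigma(K)). (I - K) x = y is solvable iff y ⊥ ker((I - K)^*) = span{(8, -2, -3, -1)}, i.e. iff 8y_1 - 2y_2 - 3y_3 - y_4 = 0. When solvable, the solutions are x = y + c·(1, 3, 1, -2), c arbitrary (ker(I - K) = span{(1, 3, 1, -2)}, dimension 1).

K has rank 1, so it is an outer product K = u v^T: every row of K is a multiple of one row vector. Reading off the entries, u = (1, 3, 1, -2) and v = (8, -2, -3, -1) (row i of K equals u_i·v^T). A rank-one matrix u v^T satisfies K u = u (v·u) and kills the (3)-dimensional subspace v^⊥, so its characteristic polynomial is lambda^3 (lambda - v·u) with v·u = tr K = 1. Hence the eigenvalues of I - K are 1 (multiplicity 3) and 1 - (1) = 0, so det(I - K) = 0. (Direct check: I - K =
[[-7, 2, 3, 1],
 [-24, 7, 9, 3],
 [-8, 2, 4, 1],
 [16, -4, -6, -1]]
has determinant 0.) So 1 is an eigenvalue of K and (I - K) is not invertible. The finite-dimensional Fredholm alternative says: either (I - K) is invertible, or ker(I - K) ≠ {0} and then range(I - K) = ker((I - K)^*)^⊥, with dim ker(I - K) = dim ker((I - K)^*). We are in the second case, so we need both kernels. Kernel of I - K: (I - K) u = u - u (v·u) = u - u = 0, so ker(I - K) = span{u} = span{(1, 3, 1, -2)} (it is exactly 1-dimensional because rank(I - K) = 3). Kernel of the adjoint: K is real, so (I - K)^* = I - K^T = I - v u^T, and (I - v u^T) v = v - v (u·v) = 0; hence ker((I - K)^*) = span{v} = span{(8, -2, -3, -1)}. Therefore (I - K) x = y is solvable iff <y, v> = 0, i.e. iff 8y_1 - 2y_2 - 3y_3 - y_4 = 0. When this holds, K y = u (v·y) = 0, so (I - K) y = y and x = y is a particular solution; the full solution set is the line x = y + c·u = y + c·(1, 3, 1, -2), c ∈ C.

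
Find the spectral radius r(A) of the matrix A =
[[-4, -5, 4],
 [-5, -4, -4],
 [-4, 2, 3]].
r(A) = 9

The eigenvalues of A are the roots of its characteristic polynomial. With M = A (coefficients from the trace, the sum of principal 2x2 minors, and det A):
  p(λ) = det(λ I - M) = λ^3 + 5λ^2 - 9λ + 243.
By the rational root theorem any rational root is an integer divisor of 243. Testing λ = -9: p(-9) = -729 + 405 + 81 + 243 = 0, so λ = -9 is a root. Dividing out (λ + 9) leaves p(λ) = (λ + 9)(λ^2 - 4λ + 27). For λ^2 - 4λ + 27 the discriminant is -92. It is negative, so the roots are the complex-conjugate pair λ = 2 ± (sqrt(92)/2) i ≈ 2 ± 4.7958i. For a conjugate pair the product of the roots equals the constant term, so |λ|^2 = 27 and |λ| = sqrt(27) ≈ 5.1962.
Thus the eigenvalues (to 4 decimals) are 2 ± 4.7958i (modulus 5.1962); -9 (modulus 9). The spectral radius is the largest modulus: r(A) = 9. (Cross-check: r(A) ≤ ||A||_2 ≈ 9.1716; equality holds whenever A is normal, though it can also hold for some non-normal A.)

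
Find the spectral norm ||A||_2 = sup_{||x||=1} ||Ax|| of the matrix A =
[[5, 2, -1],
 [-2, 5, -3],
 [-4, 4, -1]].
||A||_2 ≈ 8.2081 (= sqrt(largest eigenvalue of A^T A))

||A||_2 = sigma_max(A) = sqrt(lambda_max(A^T A)). Form the symmetric matrix M = A^T A =
[[45, -16, 5],
 [-16, 45, -21],
 [5, -21, 11]].
Its characteristic polynomial (trace, sum of principal 2x2 minors, determinant of M give the coefficients) is
  p(λ) = det(λ I - M) = λ^3 - 101λ^2 + 2293λ - 1849.
No integer candidate from the rational root theorem (±divisors of 1849) is a root, so the roots are irrational. The cubic discriminant is Δ = 5405791024 > 0, so there are three distinct real roots. p(0) = -1849 and p(1) = 344 have opposite signs, so a root lies in (0, 1); Newton's method refines it to λ ≈ 0.837. p(32) = 871 and p(33) = -232 have opposite signs, so a root lies in (32, 33); Newton's method refines it to λ ≈ 32.7901. p(67) = -844 and p(68) = 1483 have opposite signs, so a root lies in (67, 68); Newton's method refines it to λ ≈ 67.3729. Check (Vieta): the three roots sum to 101, matching tr M = 101.
So the eigenvalues of A^T A are ≈ 0.837, 32.7901, 67.3729 (all ≥ 0, as they must be for A^T A). The largest is λ_max ≈ 67.3729, hence ||A||_2 = sqrt(λ_max) ≈ 8.2081.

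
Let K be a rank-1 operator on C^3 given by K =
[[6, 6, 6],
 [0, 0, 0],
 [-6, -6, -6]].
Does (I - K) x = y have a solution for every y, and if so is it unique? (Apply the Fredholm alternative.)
(I - K) is invertible (det(I - K) = 1 ≠ 0), so for every y in C^3 the equation (I - K) x = y has a unique solution.

K has rank 1, so it is an outer product K = u v^T: every row of K is a multiple of one row vector. Reading off the entries, u = (2, 0, -2) and v = (3, 3, 3) (row i of K equals u_i·v^T). A rank-one matrix u v^T satisfies K u = u (v·u) and kills the (2)-dimensional subspace v^⊥, so its characteristic polynomial is lambda^2 (lambda - v·u) with v·u = tr K = 0. Hence the eigenvalues of I - K are 1 (multiplicity 2) and 1 - (0) = 1, so det(I - K) = 1. (Direct check: I - K =
[[-5, -6, -6],
 [0, 1, 0],
 [6, 6, 7]]
has determinant 1.) The finite-dimensional Fredholm alternative says: either (I - K) is invertible, or ker(I - K) ≠ {0} and then range(I - K) = ker((I - K)^*)^⊥, with dim ker(I - K) = dim ker((I - K)^*). Since det(I - K) ≠ 0, 1 is not an eigenvalue of K and ker(I - K) = {0}, so we are in the first case: for every y there is a unique x = (I - K)^(-1) y. Explicitly, by the Sherman–Morrison formula, (I - u v^T)^(-1) = I + u v^T/(1 - v·u), i.e. (I - K)^(-1) = I + K.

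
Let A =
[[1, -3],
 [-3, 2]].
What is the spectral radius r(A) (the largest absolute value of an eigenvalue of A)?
r(A) = (3 + sqrt(37))/2 ≈ 4.5414

The eigenvalues of A are the roots of its characteristic polynomial. With M = A (coefficients from the trace and determinant):
  p(λ) = det(λ I - M) = λ^2 - 3λ - 7.
For λ^2 - 3λ - 7 the discriminant is 37. It is nonnegative but not a perfect square, so the roots are real and irrational: λ = (3 ± sqrt(37))/2 ≈ 4.5414, -1.5414.
Thus the eigenvalues (to 4 decimals) are 4.5414 (modulus 4.5414); -1.5414 (modulus 1.5414). The spectral radius is the largest modulus: r(A) = (3 + sqrt(37))/2 ≈ 4.5414. (Cross-check: r(A) ≤ ||A||_2 ≈ 4.5414; equality holds whenever A is normal, though it can also hold for some non-normal A.)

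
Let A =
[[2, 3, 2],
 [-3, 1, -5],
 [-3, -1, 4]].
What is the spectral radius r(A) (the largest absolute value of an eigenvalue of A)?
r(A) ≈ 5.6127

The eigenvalues of A are the roots of its characteristic polynomial. With M = A (coefficients from the trace, the sum of principal 2x2 minors, and det A):
  p(λ) = det(λ I - M) = λ^3 - 7λ^2 + 24λ - 91.
No integer candidate from the rational root theorem (±divisors of 91) is a root, so the roots are irrational. The cubic discriminant is Δ = -100327 < 0, so there is one real root and a complex-conjugate pair. p(5) = -21 and p(6) = 17 have opposite signs, so a root lies in (5, 6); Newton's method refines it to λ ≈ 5.6127. Dividing out (λ - (5.6127)) leaves approximately λ^2 - 1.3873λ + 16.2133. For λ^2 - 1.3873λ + 16.2133 the discriminant is -62.9287. It is negative, so the remaining roots are the complex-conjugate pair λ ≈ 0.6937 ± 3.9664i. Their product equals the constant term, so |λ|^2 ≈ 16.2133 and |λ| ≈ 4.0266.
Thus the eigenvalues (to 4 decimals) are 5.6127 (modulus 5.6127); 0.6937 ± 3.9664i (modulus 4.0266). The spectral radius is the largest modulus: r(A) ≈ 5.6127. (Cross-check: r(A) ≤ ||A||_2 ≈ 6.8564; equality holds whenever A is normal, though it can also hold for some non-normal A.)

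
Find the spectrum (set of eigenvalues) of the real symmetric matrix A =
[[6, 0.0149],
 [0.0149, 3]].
sigma(A) ≈ {3, 6}

A is real symmetric, so its spectrum consists of real eigenvalues. Expanding the characteristic polynomial of the displayed matrix gives
  det(λ I - A) = p(λ) = λ^2 + (-9)λ + (18).
Solving p(λ) = 0 yields eigenvalues ≈ 3, 6. (A is shown rounded to 4 decimals, so these recover the underlying integer eigenvalues to within that precision.)
Verification: the trace of A = 9 equals the sum of eigenvalues 9, and det(A) ≈ 18.0001 matches the eigenvalue product 18.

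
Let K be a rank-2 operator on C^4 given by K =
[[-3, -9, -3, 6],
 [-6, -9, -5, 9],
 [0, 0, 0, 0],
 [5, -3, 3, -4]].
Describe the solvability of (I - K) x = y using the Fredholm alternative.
(I - K) is invertible (det(I - K) = 35 ≠ 0), so for every y in C^4 the equation (I - K) x = y has a unique solution.

K has rank 2 and factors as K = U V^T = u1 v1^T + u2 v2^T with u1 = (0, -1, 0, 2), v1 = (3, 0, 2, -3), u2 = (-3, -3, 0, -1), v2 = (1, 3, 1, -2) (multiplying out reproduces the displayed K). The nonzero eigenvalues of U V^T coincide with those of the 2 x 2 matrix G = V^T U = [[v1·u1, v1·u2], [v2·u1, v2·u2]] = [[-6, -6], [-7, -10]], and by the Sylvester determinant identity det(I_4 - U V^T) = det(I_2 - V^T U) = det([[7, 6], [7, 11]]) = (7)(11) - (6)(7) = 35. (Direct check: I - K =
[[4, 9, 3, -6],
 [6, 10, 5, -9],
 [0, 0, 1, 0],
 [-5, 3, -3, 5]]
has determinant 35.) The finite-dimensional Fredholm alternative says: either (I - K) is invertible, or ker(I - K) ≠ {0} and then range(I - K) = ker((I - K)^*)^⊥, with dim ker(I - K) = dim ker((I - K)^*). Since det(I - K) ≠ 0, 1 is not an eigenvalue of K and ker(I - K) = {0}, so we are in the first case: for every y there is a unique x = (I - K)^(-1) y. (Explicitly, by the Woodbury identity, (I - U V^T)^(-1) = I + U (I_2 - G)^(-1) V^T.)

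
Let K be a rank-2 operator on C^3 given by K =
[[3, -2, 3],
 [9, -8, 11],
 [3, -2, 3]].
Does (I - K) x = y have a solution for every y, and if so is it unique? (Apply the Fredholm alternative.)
(I - K) is invertible (det(I - K) = -5 ≠ 0), so for every y in C^3 the equation (I - K) x = y has a unique solution.

K has rank 2 and factors as K = U V^T = u1 v1^T + u2 v2^T with u1 = (0, -1, 0), v1 = (0, 2, -2), u2 = (1, 3, 1), v2 = (3, -2, 3) (multiplying out reproduces the displayed K). The nonzero eigenvalues of U V^T coincide with those of the 2 x 2 matrix G = V^T U = [[v1·u1, v1·u2], [v2·u1, v2·u2]] = [[-2, 4], [2, 0]], and by the Sylvester determinant identity det(I_3 - U V^T) = det(I_2 - V^T U) = det([[3, -4], [-2, 1]]) = (3)(1) - (-4)(-2) = -5. (Direct check: I - K =
[[-2, 2, -3],
 [-9, 9, -11],
 [-3, 2, -2]]
has determinant -5.) The finite-dimensional Fredholm alternative says: either (I - K) is invertible, or ker(I - K) ≠ {0} and then range(I - K) = ker((I - K)^*)^⊥, with dim ker(I - K) = dim ker((I - K)^*). Since det(I - K) ≠ 0, 1 is not an eigenvalue of K and ker(I - K) = {0}, so we are in the first case: for every y there is a unique x = (I - K)^(-1) y. (Explicitly, by the Woodbury identity, (I - U V^T)^(-1) = I + U (I_2 - G)^(-1) V^T.)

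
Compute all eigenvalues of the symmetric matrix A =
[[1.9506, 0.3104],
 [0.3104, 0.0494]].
sigma(A) ≈ {0, 2}

A is real symmetric, so its spectrum consists of real eigenvalues. Expanding the characteristic polynomial of the displayed matrix gives
  det(λ I - A) = p(λ) = λ^2 + (-2)λ + (0).
Solving p(λ) = 0 yields eigenvalues ≈ 0, 2. (A is shown rounded to 4 decimals, so these recover the underlying integer eigenvalues to within that precision.)
Verification: the trace of A = 2 equals the sum of eigenvalues 2, and det(A) ≈ 0.0000 matches the eigenvalue product 0.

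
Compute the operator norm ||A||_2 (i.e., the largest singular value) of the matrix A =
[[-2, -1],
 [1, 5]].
||A||_2 = sqrt((31 + sqrt(637))/2) ≈ 5.3028 (= sqrt(largest eigenvalue of A^T A))

||A||_2 = sigma_max(A) = sqrt(lambda_max(A^T A)). Form the symmetric matrix M = A^T A =
[[5, 7],
 [7, 26]].
Its characteristic polynomial (trace, determinant of M give the coefficients) is
  p(λ) = det(λ I - M) = λ^2 - 31λ + 81.
For λ^2 - 31λ + 81 the discriminant is 637. It is nonnegative but not a perfect square, so the roots are real and irrational: λ = (31 ± sqrt(637))/2 ≈ 28.1194, 2.8806.
So the eigenvalues of A^T A are ≈ 2.8806, 28.1194 (all ≥ 0, as they must be for A^T A). The largest is λ_max = (31 + sqrt(637))/2 ≈ 28.1194, hence ||A||_2 = sqrt(λ_max) = sqrt((31 + sqrt(637))/2) ≈ 5.3028.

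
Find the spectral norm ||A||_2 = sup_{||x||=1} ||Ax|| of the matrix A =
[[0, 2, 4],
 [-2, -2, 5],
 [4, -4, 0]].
||A||_2 ≈ 6.7385 (= sqrt(largest eigenvalue of A^T A))

||A||_2 = sigma_max(A) = sqrt(lambda_max(A^T A)). Form the symmetric matrix M = A^T A =
[[20, -12, -10],
 [-12, 24, -2],
 [-10, -2, 41]].
Its characteristic polynomial (trace, sum of principal 2x2 minors, determinant of M give the coefficients) is
  p(λ) = det(λ I - M) = λ^3 - 85λ^2 + 2036λ - 10816.
No integer candidate from the rational root theorem (±divisors of 10816) is a root, so the roots are irrational. The cubic discriminant is Δ = 155056144 > 0, so there are three distinct real roots. p(7) = -386 and p(8) = 544 have opposite signs, so a root lies in (7, 8); Newton's method refines it to λ ≈ 7.3989. p(32) = 64 and p(33) = -256 have opposite signs, so a root lies in (32, 33); Newton's method refines it to λ ≈ 32.194. p(45) = -196 and p(46) = 316 have opposite signs, so a root lies in (45, 46); Newton's method refines it to λ ≈ 45.407. Check (Vieta): the three roots sum to 85, matching tr M = 85.
So the eigenvalues of A^T A are ≈ 7.3989, 32.194, 45.407 (all ≥ 0, as they must be for A^T A). The largest is λ_max ≈ 45.407, hence ||A||_2 = sqrt(λ_max) ≈ 6.7385.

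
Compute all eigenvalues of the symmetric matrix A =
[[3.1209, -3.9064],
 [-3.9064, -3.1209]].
sigma(A) ≈ {-5, 5}

A is real symmetric, so its spectrum consists of real eigenvalues. Expanding the characteristic polynomial of the displayed matrix gives
  det(λ I - A) = p(λ) = λ^2 + (0)λ + (-25).
Solving p(λ) = 0 yields eigenvalues ≈ -5, 5. (A is shown rounded to 4 decimals, so these recover the underlying integer eigenvalues to within that precision.)
Verification: the trace of A = 0 equals the sum of eigenvalues 0, and det(A) ≈ -25.0000 matches the eigenvalue product -25.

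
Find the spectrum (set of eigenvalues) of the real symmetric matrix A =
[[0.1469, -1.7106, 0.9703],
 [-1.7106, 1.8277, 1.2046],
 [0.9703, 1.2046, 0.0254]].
sigma(A) ≈ {-2, 1, 3}

A is real symmetric, so its spectrum consists of real eigenvalues. Expanding the characteristic polynomial of the displayed matrix gives
  det(λ I - A) = p(λ) = λ^3 + (-2)λ^2 + (-5)λ + (6).
Solving p(λ) = 0 yields eigenvalues ≈ -2, 1, 3. (A is shown rounded to 4 decimals, so these recover the underlying integer eigenvalues to within that precision.)
Verification: the trace of A = 2 equals the sum of eigenvalues 2, and det(A) ≈ -6.0002 matches the eigenvalue product -6.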